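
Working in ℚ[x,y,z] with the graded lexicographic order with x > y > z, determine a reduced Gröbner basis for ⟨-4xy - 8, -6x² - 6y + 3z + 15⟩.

Buchberger's algorithm terminates because the ascending chain of leading-term ideals stabilizes.

f_1 = -4xy - 8, LT = xy.
f_2 = -6x² - 6y + 3z + 15, LT = x².

S(f_1,f_2): lcm = x²y. S = -y² + ½yz + 2x + 5/2y.
  leading term y²: no divisor's leading term divides it; move -y² to the remainder.
  leading term yz: no divisor's leading term divides it; move ½yz to the remainder.
  leading term x: no divisor's leading term divides it; move 2x to the remainder.
  leading term y: no divisor's leading term divides it; move 5/2y to the remainder.
  remainder -y² + ½yz + 2x + 5/2y ≠ 0; add g_3 = -y² + ½yz + 2x + 5/2y to the basis.

The other S-polynomials (S(f_1,g_3), S(f_2,g_3)) all reduce to 0 modulo the current basis, so we have a Gröbner basis.

G = {x² + y - ½z - 5/2, xy + 2, y² - ½yz - 2x - 5/2y}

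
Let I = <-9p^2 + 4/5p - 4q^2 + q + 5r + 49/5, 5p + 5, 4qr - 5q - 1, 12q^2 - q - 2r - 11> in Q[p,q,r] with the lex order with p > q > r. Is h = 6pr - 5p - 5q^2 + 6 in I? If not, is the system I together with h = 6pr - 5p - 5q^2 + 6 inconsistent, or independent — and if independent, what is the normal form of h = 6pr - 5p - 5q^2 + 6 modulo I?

6pr - 5p - 5q^2 + 6 lies in I (it reduces to 0).

First compute the reduced Gröbner basis of I by Buchberger's algorithm.
f_1 = -9p^2 + 4/5p - 4q^2 + q + 5r + 49/5, LT = p^2.
f_2 = 5p + 5, LT = p.
f_3 = 4qr - 5q - 1, LT = qr.
f_4 = 12q^2 - q - 2r - 11, LT = q^2.

S(f_1,f_2): lcm = p^2. S = -49/45p + 4/9q^2 - 1/9q - 5/9r - 49/45.
  leading term p: subtract (-49/225)·f_2 from -49/45p + 4/9q^2 - 1/9q - 5/9r - 49/45 → 4/9q^2 - 1/9q - 5/9r
  leading term q^2: subtract (1/27)·f_4 from 4/9q^2 - 1/9q - 5/9r → -2/27q - 13/27r + 11/27
  leading term q: no divisor's leading term divides it; move -2/27q to the remainder.
  leading term r: no divisor's leading term divides it; move -13/27r to the remainder.
  leading term 1: no divisor's leading term divides it; move 11/27 to the remainder.
  remainder -2/27q - 13/27r + 11/27 ≠ 0; add k_5 = -2/27q - 13/27r + 11/27 to the basis.

S(f_3,f_4): lcm = q^2r. S = -5/4q^2 + 1/12qr - 1/4q + 1/6r^2 + 11/12r.
  leading term q^2: subtract (-5/48)·f_4 from -5/4q^2 + 1/12qr - 1/4q + 1/6r^2 + 11/12r → 1/12qr - 17/48q + 1/6r^2 + 17/24r - 55/48
  leading term qr: subtract (1/48)·f_3 from 1/12qr - 17/48q + 1/6r^2 + 17/24r - 55/48 → -1/4q + 1/6r^2 + 17/24r - 9/8
  leading term q: subtract (27/8)·k_5 from -1/4q + 1/6r^2 + 17/24r - 9/8 → 1/6r^2 + 7/3r - 5/2
  leading term r^2: no divisor's leading term divides it; move 1/6r^2 to the remainder.
  leading term r: no divisor's leading term divides it; move 7/3r to the remainder.
  leading term 1: no divisor's leading term divides it; move -5/2 to the remainder.
  remainder 1/6r^2 + 7/3r - 5/2 ≠ 0; add k_6 = 1/6r^2 + 7/3r - 5/2 to the basis.

S(f_3,k_5): lcm = qr. S = -5/4q - 13/2r^2 + 11/2r - 1/4.
  leading term q: subtract (135/8)·k_5 from -5/4q - 13/2r^2 + 11/2r - 1/4 → -13/2r^2 + 109/8r - 57/8
  leading term r^2: subtract (-39)·k_6 from -13/2r^2 + 109/8r - 57/8 → 837/8r - 837/8
  leading term r: no divisor's leading term divides it; move 837/8r to the remainder.
  leading term 1: no divisor's leading term divides it; move -837/8 to the remainder.
  remainder 837/8r - 837/8 ≠ 0; add k_7 = 837/8r - 837/8 to the basis.

The other S-polynomials (S(f_1,f_3), S(f_1,f_4), S(f_2,f_3), S(f_2,f_4), S(f_1,k_5), S(f_2,k_5), S(f_4,k_5), S(f_1,k_6), S(f_2,k_6), S(f_3,k_6), S(f_4,k_6), S(k_5,k_6), S(f_1,k_7), S(f_2,k_7), S(f_3,k_7), S(f_4,k_7), S(k_5,k_7), S(k_6,k_7)) all reduce to 0 modulo the current basis, so we have a Gröbner basis.
Inter-reduce: drop elements whose leading term is divisible by another's, tail-reduce, and make monic.
Reduced Gröbner basis: {p + 1, q + 1, r - 1}.
Label its elements g_1 = p + 1, g_2 = q + 1, g_3 = r - 1.

Reduce h = 6pr - 5p - 5q^2 + 6 modulo G:
  leading term pr: subtract (6r)·g_1 from 6pr - 5p - 5q^2 + 6 → -5p - 5q^2 - 6r + 6
  leading term p: subtract (-5)·g_1 from -5p - 5q^2 - 6r + 6 → -5q^2 - 6r + 11
  leading term q^2: subtract (-5q)·g_2 from -5q^2 - 6r + 11 → 5q - 6r + 11
  leading term q: subtract (5)·g_2 from 5q - 6r + 11 → -6r + 6
  leading term r: subtract (-6)·g_3 from -6r + 6 → 0
  normal form = 0.
Since the normal form is 0, h ∈ I.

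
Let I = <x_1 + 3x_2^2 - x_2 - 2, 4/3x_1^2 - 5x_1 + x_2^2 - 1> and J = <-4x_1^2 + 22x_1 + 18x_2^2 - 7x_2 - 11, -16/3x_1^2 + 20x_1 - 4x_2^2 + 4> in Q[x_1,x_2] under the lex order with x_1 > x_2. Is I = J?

Since reduced Gröbner bases are canonical representatives of ideals under a given ordering, it suffices to compute and compare them.
Buchberger on the first generating set:
f_1 = x_1 + 3x_2^2 - x_2 - 2, LT = x_1.
f_2 = 4/3x_1^2 - 5x_1 + x_2^2 - 1, LT = x_1^2.

S(f_1,f_2): lcm = x_1^2. S = 3x_1x_2^2 - x_1x_2 + 7/4x_1 - 3/4x_2^2 + 3/4.
  leading term x_1x_2^2: subtract (3x_2^2)·f_1 from 3x_1x_2^2 - x_1x_2 + 7/4x_1 - 3/4x_2^2 + 3/4 → -x_1x_2 + 7/4x_1 - 9x_2^4 + 3x_2^3 + 21/4x_2^2 + 3/4
  leading term x_1x_2: subtract (-x_2)·f_1 from -x_1x_2 + 7/4x_1 - 9x_2^4 + 3x_2^3 + 21/4x_2^2 + 3/4 → 7/4x_1 - 9x_2^4 + 6x_2^3 + 17/4x_2^2 - 2x_2 + 3/4
  leading term x_1: subtract (7/4)·f_1 from 7/4x_1 - 9x_2^4 + 6x_2^3 + 17/4x_2^2 - 2x_2 + 3/4 → -9x_2^4 + 6x_2^3 - x_2^2 - 1/4x_2 + 17/4
  leading term x_2^4: no divisor's leading term divides it; move -9x_2^4 to the remainder.
  leading term x_2^3: no divisor's leading term divides it; move 6x_2^3 to the remainder.
  leading term x_2^2: no divisor's leading term divides it; move -x_2^2 to the remainder.
  leading term x_2: no divisor's leading term divides it; move -1/4x_2 to the remainder.
  leading term 1: no divisor's leading term divides it; move 17/4 to the remainder.
  remainder -9x_2^4 + 6x_2^3 - x_2^2 - 1/4x_2 + 17/4 ≠ 0; add g_3 = -9x_2^4 + 6x_2^3 - x_2^2 - 1/4x_2 + 17/4 to the basis.

The other S-polynomials (S(f_1,g_3), S(f_2,g_3)) all reduce to 0 modulo the current basis, so we have a Gröbner basis.
Inter-reduce: drop elements whose leading term is divisible by another's, tail-reduce, and make monic.
Reduced Gröbner basis: {x_1 + 3x_2^2 - x_2 - 2, x_2^4 - 2/3x_2^3 + 1/9x_2^2 + 1/36x_2 - 17/36}.

Buchberger on the second generating set:
h_1 = -4x_1^2 + 22x_1 + 18x_2^2 - 7x_2 - 11, LT = x_1^2.
h_2 = -16/3x_1^2 + 20x_1 - 4x_2^2 + 4, LT = x_1^2.

S(h_1,h_2): lcm = x_1^2. S = -7/4x_1 - 21/4x_2^2 + 7/4x_2 + 7/2.
  leading term x_1: no divisor's leading term divides it; move -7/4x_1 to the remainder.
  leading term x_2^2: no divisor's leading term divides it; move -21/4x_2^2 to the remainder.
  leading term x_2: no divisor's leading term divides it; move 7/4x_2 to the remainder.
  leading term 1: no divisor's leading term divides it; move 7/2 to the remainder.
  remainder -7/4x_1 - 21/4x_2^2 + 7/4x_2 + 7/2 ≠ 0; add k_3 = -7/4x_1 - 21/4x_2^2 + 7/4x_2 + 7/2 to the basis.

S(h_1,k_3): lcm = x_1^2. S = -3x_1x_2^2 + x_1x_2 - 7/2x_1 - 9/2x_2^2 + 7/4x_2 + 11/4.
  leading term x_1x_2^2: subtract (12/7x_2^2)·k_3 from -3x_1x_2^2 + x_1x_2 - 7/2x_1 - 9/2x_2^2 + 7/4x_2 + 11/4 → x_1x_2 - 7/2x_1 + 9x_2^4 - 3x_2^3 - 21/2x_2^2 + 7/4x_2 + 11/4
  leading term x_1x_2: subtract (-4/7x_2)·k_3 from x_1x_2 - 7/2x_1 + 9x_2^4 - 3x_2^3 - 21/2x_2^2 + 7/4x_2 + 11/4 → -7/2x_1 + 9x_2^4 - 6x_2^3 - 19/2x_2^2 + 15/4x_2 + 11/4
  leading term x_1: subtract (2)·k_3 from -7/2x_1 + 9x_2^4 - 6x_2^3 - 19/2x_2^2 + 15/4x_2 + 11/4 → 9x_2^4 - 6x_2^3 + x_2^2 + 1/4x_2 - 17/4
  leading term x_2^4: no divisor's leading term divides it; move 9x_2^4 to the remainder.
  leading term x_2^3: no divisor's leading term divides it; move -6x_2^3 to the remainder.
  leading term x_2^2: no divisor's leading term divides it; move x_2^2 to the remainder.
  leading term x_2: no divisor's leading term divides it; move 1/4x_2 to the remainder.
  leading term 1: no divisor's leading term divides it; move -17/4 to the remainder.
  remainder 9x_2^4 - 6x_2^3 + x_2^2 + 1/4x_2 - 17/4 ≠ 0; add k_4 = 9x_2^4 - 6x_2^3 + x_2^2 + 1/4x_2 - 17/4 to the basis.

The other S-polynomials (S(h_2,k_3), S(h_1,k_4), S(h_2,k_4), S(k_3,k_4)) all reduce to 0 modulo the current basis, so we have a Gröbner basis.
Inter-reduce: drop elements whose leading term is divisible by another's, tail-reduce, and make monic.
Reduced Gröbner basis: {x_1 + 3x_2^2 - x_2 - 2, x_2^4 - 2/3x_2^3 + 1/9x_2^2 + 1/36x_2 - 17/36}.

The two bases agree; hence the ideals are identical.
The choice of monomial ordering does not affect the verdict — as long as both bases are computed under the same ordering, their equality decides ideal equality.

Yes, the ideals are equal.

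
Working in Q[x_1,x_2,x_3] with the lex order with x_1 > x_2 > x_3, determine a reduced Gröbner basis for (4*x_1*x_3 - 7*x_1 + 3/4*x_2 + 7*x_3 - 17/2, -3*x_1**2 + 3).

G = {x_1**2 - 1, x_1*x_2 + 5*x_1 - 7/4*x_2 - 11*x_3 + 21/2, x_1*x_3 - 7/4*x_1 + 3/16*x_2 + 7/4*x_3 - 17/8, x_2**2 + 56/3*x_2*x_3 - 68/3*x_2 + 176/3*x_3**2 - 112*x_3 + 124/3}

f_1 = 4*x_1*x_3 - 7*x_1 + 3/4*x_2 + 7*x_3 - 17/2, LT = x_1*x_3.
f_2 = -3*x_1**2 + 3, LT = x_1**2.

S(f_1,f_2): lcm = x_1**2*x_3. S = -7/4*x_1**2 + 3/16*x_1*x_2 + 7/4*x_1*x_3 - 17/8*x_1 + x_3.
  reduce S modulo (f_1, f_2):
  remainder 3/16*x_1*x_2 + 15/16*x_1 - 21/64*x_2 - 33/16*x_3 + 63/32 ≠ 0; add g_3 = 3/16*x_1*x_2 + 15/16*x_1 - 21/64*x_2 - 33/16*x_3 + 63/32 to the basis.

S(f_1,g_3): lcm = x_1*x_2*x_3. S = -7/4*x_1*x_2 - 5*x_1*x_3 + 3/16*x_2**2 + 7/2*x_2*x_3 - 17/8*x_2 + 11*x_3**2 - 21/2*x_3.
  reduce S modulo (f_1, f_2, g_3):
  remainder 3/16*x_2**2 + 7/2*x_2*x_3 - 17/4*x_2 + 11*x_3**2 - 21*x_3 + 31/4 ≠ 0; add g_4 = 3/16*x_2**2 + 7/2*x_2*x_3 - 17/4*x_2 + 11*x_3**2 - 21*x_3 + 31/4 to the basis.

The other S-polynomials (S(f_2,g_3), S(f_1,g_4), S(f_2,g_4), S(g_3,g_4)) all reduce to 0 modulo the current basis, so we have a Gröbner basis.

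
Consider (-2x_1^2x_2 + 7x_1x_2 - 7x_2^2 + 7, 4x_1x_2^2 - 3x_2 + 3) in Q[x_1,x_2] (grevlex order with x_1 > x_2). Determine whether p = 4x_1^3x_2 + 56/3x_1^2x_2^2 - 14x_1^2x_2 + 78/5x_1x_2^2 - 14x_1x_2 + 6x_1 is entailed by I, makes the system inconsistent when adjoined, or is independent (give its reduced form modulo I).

4x_1^3x_2 + 56/3x_1^2x_2^2 - 14x_1^2x_2 + 78/5x_1x_2^2 - 14x_1x_2 + 6x_1 is independent of I; its normal form modulo I is 6x_1 + 6/5x_2 - 6/5.

First compute the reduced Gröbner basis of I by Buchberger's algorithm.
f_1 = -2x_1^2x_2 + 7x_1x_2 - 7x_2^2 + 7, LT = x_1^2x_2.
f_2 = 4x_1x_2^2 - 3x_2 + 3, LT = x_1x_2^2.

S(f_1,f_2): lcm = x_1^2x_2^2. S = -7/2x_1x_2^2 + 7/2x_2^3 + 3/4x_1x_2 - 3/4x_1 - 7/2x_2.
  leading term x_1x_2^2: subtract (-7/8)·f_2 from -7/2x_1x_2^2 + 7/2x_2^3 + 3/4x_1x_2 - 3/4x_1 - 7/2x_2 → 7/2x_2^3 + 3/4x_1x_2 - 3/4x_1 - 49/8x_2 + 21/8
  leading term x_2^3: no divisor's leading term divides it; move 7/2x_2^3 to the remainder.
  leading term x_1x_2: no divisor's leading term divides it; move 3/4x_1x_2 to the remainder.
  leading term x_1: no divisor's leading term divides it; move -3/4x_1 to the remainder.
  leading term x_2: no divisor's leading term divides it; move -49/8x_2 to the remainder.
  leading term 1: no divisor's leading term divides it; move 21/8 to the remainder.
  remainder 7/2x_2^3 + 3/4x_1x_2 - 3/4x_1 - 49/8x_2 + 21/8 ≠ 0; add h_3 = 7/2x_2^3 + 3/4x_1x_2 - 3/4x_1 - 49/8x_2 + 21/8 to the basis.

S(f_1,h_3): lcm = x_1^2x_2^3. S = -3/14x_1^3x_2 - 7/2x_1x_2^3 + 7/2x_2^4 + 3/14x_1^3 + 7/4x_1^2x_2 - 3/4x_1^2 - 7/2x_2^2.
  leading term x_1^3x_2: subtract (3/28x_1)·f_1 from -3/14x_1^3x_2 - 7/2x_1x_2^3 + 7/2x_2^4 + 3/14x_1^3 + 7/4x_1^2x_2 - 3/4x_1^2 - 7/2x_2^2 → -7/2x_1x_2^3 + 7/2x_2^4 + 3/14x_1^3 + x_1^2x_2 + 3/4x_1x_2^2 - 3/4x_1^2 - 7/2x_2^2 - 3/4x_1
  leading term x_1x_2^3: subtract (-7/8x_2)·f_2 from -7/2x_1x_2^3 + 7/2x_2^4 + 3/14x_1^3 + x_1^2x_2 + 3/4x_1x_2^2 - 3/4x_1^2 - 7/2x_2^2 - 3/4x_1 → 7/2x_2^4 + 3/14x_1^3 + x_1^2x_2 + 3/4x_1x_2^2 - 3/4x_1^2 - 49/8x_2^2 - 3/4x_1 + 21/8x_2
  leading term x_2^4: subtract (x_2)·h_3 from 7/2x_2^4 + 3/14x_1^3 + x_1^2x_2 + 3/4x_1x_2^2 - 3/4x_1^2 - 49/8x_2^2 - 3/4x_1 + 21/8x_2 → 3/14x_1^3 + x_1^2x_2 - 3/4x_1^2 + 3/4x_1x_2 - 3/4x_1
  leading term x_1^3: no divisor's leading term divides it; move 3/14x_1^3 to the remainder.
  leading term x_1^2x_2: subtract (-1/2)·f_1 from x_1^2x_2 - 3/4x_1^2 + 3/4x_1x_2 - 3/4x_1 → -3/4x_1^2 + 17/4x_1x_2 - 7/2x_2^2 - 3/4x_1 + 7/2
  leading term x_1^2: no divisor's leading term divides it; move -3/4x_1^2 to the remainder.
  leading term x_1x_2: no divisor's leading term divides it; move 17/4x_1x_2 to the remainder.
  leading term x_2^2: no divisor's leading term divides it; move -7/2x_2^2 to the remainder.
  leading term x_1: no divisor's leading term divides it; move -3/4x_1 to the remainder.
  leading term 1: no divisor's leading term divides it; move 7/2 to the remainder.
  remainder 3/14x_1^3 - 3/4x_1^2 + 17/4x_1x_2 - 7/2x_2^2 - 3/4x_1 + 7/2 ≠ 0; add h_4 = 3/14x_1^3 - 3/4x_1^2 + 17/4x_1x_2 - 7/2x_2^2 - 3/4x_1 + 7/2 to the basis.

S(f_2,h_3): lcm = x_1x_2^3. S = -3/14x_1^2x_2 + 3/14x_1^2 + 7/4x_1x_2 - 3/4x_2^2 - 3/4x_1 + 3/4x_2.
  leading term x_1^2x_2: subtract (3/28)·f_1 from -3/14x_1^2x_2 + 3/14x_1^2 + 7/4x_1x_2 - 3/4x_2^2 - 3/4x_1 + 3/4x_2 → 3/14x_1^2 + x_1x_2 - 3/4x_1 + 3/4x_2 - 3/4
  leading term x_1^2: no divisor's leading term divides it; move 3/14x_1^2 to the remainder.
  leading term x_1x_2: no divisor's leading term divides it; move x_1x_2 to the remainder.
  leading term x_1: no divisor's leading term divides it; move -3/4x_1 to the remainder.
  leading term x_2: no divisor's leading term divides it; move 3/4x_2 to the remainder.
  leading term 1: no divisor's leading term divides it; move -3/4 to the remainder.
  remainder 3/14x_1^2 + x_1x_2 - 3/4x_1 + 3/4x_2 - 3/4 ≠ 0; add h_5 = 3/14x_1^2 + x_1x_2 - 3/4x_1 + 3/4x_2 - 3/4 to the basis.

The other S-polynomials (S(f_1,h_4), S(f_2,h_4), S(h_3,h_4), S(f_1,h_5), S(f_2,h_5), S(h_3,h_5), S(h_4,h_5)) all reduce to 0 modulo the current basis, so we have a Gröbner basis.
Inter-reduce: drop elements whose leading term is divisible by another's, tail-reduce, and make monic.
Reduced Gröbner basis: {x_1x_2^2 - 3/4x_2 + 3/4, x_2^3 + 3/14x_1x_2 - 3/14x_1 - 7/4x_2 + 3/4, x_1^2 + 14/3x_1x_2 - 7/2x_1 + 7/2x_2 - 7/2}.
Label its elements g_1 = x_1x_2^2 - 3/4x_2 + 3/4, g_2 = x_2^3 + 3/14x_1x_2 - 3/14x_1 - 7/4x_2 + 3/4, g_3 = x_1^2 + 14/3x_1x_2 - 7/2x_1 + 7/2x_2 - 7/2.

Reduce p = 4x_1^3x_2 + 56/3x_1^2x_2^2 - 14x_1^2x_2 + 78/5x_1x_2^2 - 14x_1x_2 + 6x_1 modulo G:
  leading term x_1^3x_2: subtract (4x_1x_2)·g_3 from 4x_1^3x_2 + 56/3x_1^2x_2^2 - 14x_1^2x_2 + 78/5x_1x_2^2 - 14x_1x_2 + 6x_1 → 8/5x_1x_2^2 + 6x_1
  leading term x_1x_2^2: subtract (8/5)·g_1 from 8/5x_1x_2^2 + 6x_1 → 6x_1 + 6/5x_2 - 6/5
  leading term x_1: no divisor's leading term divides it; move 6x_1 to the remainder.
  leading term x_2: no divisor's leading term divides it; move 6/5x_2 to the remainder.
  leading term 1: no divisor's leading term divides it; move -6/5 to the remainder.
  normal form = 6x_1 + 6/5x_2 - 6/5.
The normal form is nonzero, so p ∉ I. Since p minus its normal form lies in I, I + (p) = I + (r) where r = 6x_1 + 6/5x_2 - 6/5; decide whether this ideal is the whole ring.
Run Buchberger on G together with r (pairs among the g_i already reduce to 0 since G is a Gröbner basis):
g_1 = x_1x_2^2 - 3/4x_2 + 3/4, LT = x_1x_2^2.
g_2 = x_2^3 + 3/14x_1x_2 - 3/14x_1 - 7/4x_2 + 3/4, LT = x_2^3.
g_3 = x_1^2 + 14/3x_1x_2 - 7/2x_1 + 7/2x_2 - 7/2, LT = x_1^2.
r = 6x_1 + 6/5x_2 - 6/5, LT = x_1.

S(g_1,r): lcm = x_1x_2^2. S = -1/5x_2^3 + 1/5x_2^2 - 3/4x_2 + 3/4.
  leading term x_2^3: subtract (-1/5)·g_2 from -1/5x_2^3 + 1/5x_2^2 - 3/4x_2 + 3/4 → 3/70x_1x_2 + 1/5x_2^2 - 3/70x_1 - 11/10x_2 + 9/10
  leading term x_1x_2: subtract (1/140x_2)·r from 3/70x_1x_2 + 1/5x_2^2 - 3/70x_1 - 11/10x_2 + 9/10 → 67/350x_2^2 - 3/70x_1 - 191/175x_2 + 9/10
  leading term x_2^2: no divisor's leading term divides it; move 67/350x_2^2 to the remainder.
  leading term x_1: subtract (-1/140)·r from -3/70x_1 - 191/175x_2 + 9/10 → -379/350x_2 + 156/175
  leading term x_2: no divisor's leading term divides it; move -379/350x_2 to the remainder.
  leading term 1: no divisor's leading term divides it; move 156/175 to the remainder.
  remainder 67/350x_2^2 - 379/350x_2 + 156/175 ≠ 0; add m_5 = 67/350x_2^2 - 379/350x_2 + 156/175 to the basis.

S(g_1,m_5): lcm = x_1x_2^2. S = 379/67x_1x_2 - 312/67x_1 - 3/4x_2 + 3/4.
  leading term x_1x_2: subtract (379/402x_2)·r from 379/67x_1x_2 - 312/67x_1 - 3/4x_2 + 3/4 → -379/335x_2^2 - 312/67x_1 + 511/1340x_2 + 3/4
  leading term x_2^2: subtract (-26530/4489)·m_5 from -379/335x_2^2 - 312/67x_1 + 511/1340x_2 + 3/4 → -312/67x_1 - 540327/89780x_2 + 540327/89780
  leading term x_1: subtract (-52/67)·r from -312/67x_1 - 540327/89780x_2 + 540327/89780 → -456711/89780x_2 + 456711/89780
  leading term x_2: no divisor's leading term divides it; move -456711/89780x_2 to the remainder.
  leading term 1: no divisor's leading term divides it; move 456711/89780 to the remainder.
  remainder -456711/89780x_2 + 456711/89780 ≠ 0; add m_6 = -456711/89780x_2 + 456711/89780 to the basis.

The other S-polynomials (S(g_1,g_2), S(g_1,g_3), S(g_2,g_3), S(g_2,r), S(g_3,r), S(g_2,m_5), S(g_3,m_5), S(r,m_5), S(g_1,m_6), S(g_2,m_6), S(g_3,m_6), S(r,m_6), S(m_5,m_6)) all reduce to 0 modulo the current basis, so we have a Gröbner basis.
Inter-reduce: drop elements whose leading term is divisible by another's, tail-reduce, and make monic.
Reduced Gröbner basis: {x_1, x_2 - 1}.
The reduced Gröbner basis of I + (p) is {x_1, x_2 - 1} ≠ {1}, a proper ideal, so the enlarged system stays consistent: p is independent of I, with normal form 6x_1 + 6/5x_2 - 6/5.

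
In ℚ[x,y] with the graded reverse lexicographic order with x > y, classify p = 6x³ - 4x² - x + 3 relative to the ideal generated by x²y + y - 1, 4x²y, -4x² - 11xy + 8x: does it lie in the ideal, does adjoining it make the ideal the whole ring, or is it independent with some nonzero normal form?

First compute the reduced Gröbner basis of I by Buchberger's algorithm.
f_1 = x²y + y - 1, LT = x²y.
f_2 = 4x²y, LT = x²y.
f_3 = -4x² - 11xy + 8x, LT = x².

S(f_1,f_2): lcm = x²y. S = y - 1.
  leading term y: no divisor's leading term divides it; move y to the remainder.
  leading term 1: no divisor's leading term divides it; move -1 to the remainder.
  remainder y - 1 ≠ 0; add h_4 = y - 1 to the basis.

S(f_1,f_3): lcm = x²y. S = -11/4xy² + 2xy + y - 1.
  leading term xy²: subtract (-11/4xy)·h_4 from -11/4xy² + 2xy + y - 1 → -¾xy + y - 1
  leading term xy: subtract (-¾x)·h_4 from -¾xy + y - 1 → -¾x + y - 1
  leading term x: no divisor's leading term divides it; move -¾x to the remainder.
  leading term y: subtract (1)·h_4 from y - 1 → 0
  remainder -¾x ≠ 0; add h_5 = -¾x to the basis.

The other S-polynomials (S(f_2,f_3), S(f_1,h_4), S(f_2,h_4), S(f_3,h_4), S(f_1,h_5), S(f_2,h_5), S(f_3,h_5), S(h_4,h_5)) all reduce to 0 modulo the current basis, so we have a Gröbner basis.
Inter-reduce: drop elements whose leading term is divisible by another's, tail-reduce, and make monic.
Reduced Gröbner basis: {x, y - 1}.
Label its elements g_1 = x, g_2 = y - 1.

Reduce p = 6x³ - 4x² - x + 3 modulo G:
  leading term x³: subtract (6x²)·g_1 from 6x³ - 4x² - x + 3 → -4x² - x + 3
  leading term x²: subtract (-4x)·g_1 from -4x² - x + 3 → -x + 3
  leading term x: subtract (-1)·g_1 from -x + 3 → 3
  leading term 1: no divisor's leading term divides it; move 3 to the remainder.
  normal form = 3.
The normal form is nonzero, so p ∉ I. Since p minus its normal form lies in I, I + (p) = I + (r) where r = 3; decide whether this ideal is the whole ring.
Here r = 3 is a nonzero constant, hence a unit: 1 ∈ I + (p), the Gröbner basis of I + (p) is {1}, and the enlarged system has no common solution — adjoining p is inconsistent.

The remainder on division by a Gröbner basis is unique — it is the normal form.

Adjoining 6x³ - 4x² - x + 3 makes the ideal the whole ring: the system is inconsistent.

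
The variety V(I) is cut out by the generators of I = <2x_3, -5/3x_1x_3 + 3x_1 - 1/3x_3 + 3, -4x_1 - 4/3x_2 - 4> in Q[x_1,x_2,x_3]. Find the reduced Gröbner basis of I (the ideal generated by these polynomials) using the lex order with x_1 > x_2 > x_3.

G = {x_1 + 1, x_2, x_3}

f_1 = 2x_3, LT = x_3.
f_2 = -5/3x_1x_3 + 3x_1 - 1/3x_3 + 3, LT = x_1x_3.
f_3 = -4x_1 - 4/3x_2 - 4, LT = x_1.

S(f_1,f_2): lcm = x_1x_3. S = 9/5x_1 - 1/5x_3 + 9/5.
  leading term x_1: subtract (-9/20)·f_3 from 9/5x_1 - 1/5x_3 + 9/5 → -3/5x_2 - 1/5x_3
  leading term x_2: no divisor's leading term divides it; move -3/5x_2 to the remainder.
  leading term x_3: subtract (-1/10)·f_1 from -1/5x_3 → 0
  remainder -3/5x_2 ≠ 0; add g_4 = -3/5x_2 to the basis.

The other S-polynomials (S(f_1,f_3), S(f_2,f_3), S(f_1,g_4), S(f_2,g_4), S(f_3,g_4)) all reduce to 0 modulo the current basis, so we have a Gröbner basis.
Inter-reduce: drop elements whose leading term is divisible by another's, tail-reduce, and make monic.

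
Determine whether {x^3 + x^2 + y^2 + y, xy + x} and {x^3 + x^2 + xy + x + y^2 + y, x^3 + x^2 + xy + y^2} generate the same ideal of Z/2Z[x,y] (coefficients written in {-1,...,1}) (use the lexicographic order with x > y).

No, the ideals differ.

Since reduced Gröbner bases are canonical representatives of ideals under a given ordering, it suffices to compute and compare them.
Buchberger on the first generating set:
f_1 = x^3 + x^2 + y^2 + y, LT = x^3.
f_2 = xy + x, LT = xy.

S(f_1,f_2): lcm = x^3y. S = x^3 + x^2y + y^3 + y^2.
  leading term x^3: subtract (1)·f_1 from x^3 + x^2y + y^3 + y^2 → x^2y + x^2 + y^3 + y
  leading term x^2y: subtract (x)·f_2 from x^2y + x^2 + y^3 + y → y^3 + y
  leading term y^3: no divisor's leading term divides it; move y^3 to the remainder.
  leading term y: no divisor's leading term divides it; move y to the remainder.
  remainder y^3 + y ≠ 0; add g_3 = y^3 + y to the basis.

S(f_1,g_3): leading monomials are coprime, so the S-polynomial reduces to 0 (Buchberger's first criterion).
S(f_2,g_3): lcm = xy^3. S = xy^2 + xy.
  leading term xy^2: subtract (y)·f_2 from xy^2 + xy → 0
  remainder 0.

Every S-polynomial of the final basis reduces to 0, so we have a Gröbner basis.
Inter-reduce: drop elements whose leading term is divisible by another's, tail-reduce, and make monic.
Reduced Gröbner basis: {x^3 + x^2 + y^2 + y, xy + x, y^3 + y}.

Buchberger on the second generating set:
h_1 = x^3 + x^2 + xy + x + y^2 + y, LT = x^3.
h_2 = x^3 + x^2 + xy + y^2, LT = x^3.

S(h_1,h_2): lcm = x^3. S = x + y.
  leading term x: no divisor's leading term divides it; move x to the remainder.
  leading term y: no divisor's leading term divides it; move y to the remainder.
  remainder x + y ≠ 0; add k_3 = x + y to the basis.

S(h_1,k_3): lcm = x^3. S = x^2y + x^2 + xy + x + y^2 + y.
  leading term x^2y: subtract (xy)·k_3 from x^2y + x^2 + xy + x + y^2 + y → x^2 + xy^2 + xy + x + y^2 + y
  leading term x^2: subtract (x)·k_3 from x^2 + xy^2 + xy + x + y^2 + y → xy^2 + x + y^2 + y
  leading term xy^2: subtract (y^2)·k_3 from xy^2 + x + y^2 + y → x + y^3 + y^2 + y
  leading term x: subtract (1)·k_3 from x + y^3 + y^2 + y → y^3 + y^2
  leading term y^3: no divisor's leading term divides it; move y^3 to the remainder.
  leading term y^2: no divisor's leading term divides it; move y^2 to the remainder.
  remainder y^3 + y^2 ≠ 0; add k_4 = y^3 + y^2 to the basis.

S(h_2,k_3): lcm = x^3. S = x^2y + x^2 + xy + y^2.
  leading term x^2y: subtract (xy)·k_3 from x^2y + x^2 + xy + y^2 → x^2 + xy^2 + xy + y^2
  leading term x^2: subtract (x)·k_3 from x^2 + xy^2 + xy + y^2 → xy^2 + y^2
  leading term xy^2: subtract (y^2)·k_3 from xy^2 + y^2 → y^3 + y^2
  leading term y^3: subtract (1)·k_4 from y^3 + y^2 → 0
  remainder 0.

S(h_1,k_4): leading monomials are coprime, so the S-polynomial reduces to 0 (Buchberger's first criterion).
S(h_2,k_4): leading monomials are coprime, so the S-polynomial reduces to 0 (Buchberger's first criterion).
S(k_3,k_4): leading monomials are coprime, so the S-polynomial reduces to 0 (Buchberger's first criterion).
Every S-polynomial of the final basis reduces to 0, so we have a Gröbner basis.
Inter-reduce: drop elements whose leading term is divisible by another's, tail-reduce, and make monic.
Reduced Gröbner basis: {x + y, y^3 + y^2}.

The bases are distinct; the ideals are different.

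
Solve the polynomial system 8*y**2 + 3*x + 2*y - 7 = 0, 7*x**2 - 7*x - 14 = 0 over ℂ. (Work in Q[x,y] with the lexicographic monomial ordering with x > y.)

Compute a lex Gröbner basis by Buchberger's algorithm.
f_1 = 3*x + 8*y**2 + 2*y - 7, LT = x.
f_2 = 7*x**2 - 7*x - 14, LT = x**2.

S(f_1,f_2): lcm = x**2. S = 8/3*x*y**2 + 2/3*x*y - 4/3*x + 2.
  reduce S modulo (f_1, f_2):
  remainder -64/9*y**4 - 32/9*y**3 + 28/3*y**2 + 22/9*y - 10/9 ≠ 0; add h_3 = -64/9*y**4 - 32/9*y**3 + 28/3*y**2 + 22/9*y - 10/9 to the basis.

The other S-polynomials (S(f_1,h_3), S(f_2,h_3)) all reduce to 0 modulo the current basis, so we have a Gröbner basis.
Inter-reduce: drop elements whose leading term is divisible by another's, tail-reduce, and make monic.
Reduced Gröbner basis: {x + 8/3*y**2 + 2/3*y - 7/3, y**4 + 1/2*y**3 - 21/16*y**2 - 11/32*y + 5/32}.

Since the basis is lex-ordered, y**4 + 1/2*y**3 - 21/16*y**2 - 11/32*y + 5/32 is univariate in y. Its roots are {-5/4, -1/2, 1/4, 1}. Back-substituting each root into the other basis elements fixes the other coordinates.
  y = -5/4: the earlier basis element becomes x + 1 = 0, giving x = -1 — point (-1, -5/4).
  y = -1/2: the earlier basis element becomes x - 2 = 0, giving x = 2 — point (2, -1/2).
  y = 1/4: the earlier basis element becomes x - 2 = 0, giving x = 2 — point (2, 1/4).
  y = 1: the earlier basis element becomes x + 1 = 0, giving x = -1 — point (-1, 1).

{(-1, -5/4), (2, -1/2), (2, 1/4), (-1, 1)}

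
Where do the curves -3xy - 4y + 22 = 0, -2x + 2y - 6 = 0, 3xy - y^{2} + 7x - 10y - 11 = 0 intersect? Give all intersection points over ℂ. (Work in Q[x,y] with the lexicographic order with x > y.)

Compute a lex Gröbner basis by Buchberger's algorithm.
f_1 = -3xy - 4y + 22, LT = xy.
f_2 = -2x + 2y - 6, LT = x.
f_3 = 3xy + 7x - y^{2} - 10y - 11, LT = xy.

S(f_1,f_2): lcm = xy. S = y^{2} - \tfrac{5}{3}y - \tfrac{22}{3}.
  reduce S modulo (f_1, f_2, f_3):
  remainder y^{2} - \tfrac{5}{3}y - \tfrac{22}{3} ≠ 0; add h_4 = y^{2} - \tfrac{5}{3}y - \tfrac{22}{3} to the basis.

S(f_1,f_3): lcm = xy. S = -\tfrac{7}{3}x + \tfrac{1}{3}y^{2} + \tfrac{14}{3}y - \tfrac{11}{3}.
  reduce S modulo (f_1, f_2, f_3, h_4):
  remainder \tfrac{26}{9}y + \tfrac{52}{9} ≠ 0; add h_5 = \tfrac{26}{9}y + \tfrac{52}{9} to the basis.

The other S-polynomials (S(f_2,f_3), S(f_1,h_4), S(f_2,h_4), S(f_3,h_4), S(f_1,h_5), S(f_2,h_5), S(f_3,h_5), S(h_4,h_5)) all reduce to 0 modulo the current basis, so we have a Gröbner basis.
Inter-reduce: drop elements whose leading term is divisible by another's, tail-reduce, and make monic.
Reduced Gröbner basis: {x + 5, y + 2}.

From the last basis element, y + 2 = 0, so y takes values in {-2}. Each choice, substituted upward through the basis, yields the corresponding point(s) of the solution set.
  y = -2: the earlier basis element becomes x + 5 = 0, giving x = -5 — point (-5, -2).

{(-5, -2)}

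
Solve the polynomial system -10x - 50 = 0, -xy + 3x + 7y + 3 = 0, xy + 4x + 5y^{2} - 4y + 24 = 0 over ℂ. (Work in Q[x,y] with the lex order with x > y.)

Compute a lex Gröbner basis by Buchberger's algorithm.
f_1 = -10x - 50, LT = x.
f_2 = -xy + 3x + 7y + 3, LT = xy.
f_3 = xy + 4x + 5y^{2} - 4y + 24, LT = xy.

S(f_1,f_2): lcm = xy. S = 3x + 12y + 3.
  reduce S modulo (f_1, f_2, f_3):
  remainder 12y - 12 ≠ 0; add h_4 = 12y - 12 to the basis.

The other S-polynomials (S(f_1,f_3), S(f_2,f_3), S(f_1,h_4), S(f_2,h_4), S(f_3,h_4)) all reduce to 0 modulo the current basis, so we have a Gröbner basis.
Inter-reduce: drop elements whose leading term is divisible by another's, tail-reduce, and make monic.
Reduced Gröbner basis: {x + 5, y - 1}.

A lex Gröbner basis eliminates variables successively. Here y - 1 depends only on y, with roots {1}; lifting each root through the earlier basis elements recovers the full solutions.
  y = 1: the earlier basis element becomes x + 5 = 0, giving x = -5 — point (-5, 1).

{(-5, 1)}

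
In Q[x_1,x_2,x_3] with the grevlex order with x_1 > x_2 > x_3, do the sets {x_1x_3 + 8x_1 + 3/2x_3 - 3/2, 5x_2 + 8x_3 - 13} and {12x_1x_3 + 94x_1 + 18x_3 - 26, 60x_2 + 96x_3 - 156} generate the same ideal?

Since reduced Gröbner bases are canonical representatives of ideals under a given ordering, it suffices to compute and compare them.
Buchberger on the first generating set:
f_1 = x_1x_3 + 8x_1 + 3/2x_3 - 3/2, LT = x_1x_3.
f_2 = 5x_2 + 8x_3 - 13, LT = x_2.

S(f_1,f_2): leading monomials are coprime, so the S-polynomial reduces to 0 (Buchberger's first criterion).
Every S-polynomial of the final basis reduces to 0, so we have a Gröbner basis.
Inter-reduce: drop elements whose leading term is divisible by another's, tail-reduce, and make monic.
Reduced Gröbner basis: {x_1x_3 + 8x_1 + 3/2x_3 - 3/2, x_2 + 8/5x_3 - 13/5}.

Buchberger on the second generating set:
h_1 = 12x_1x_3 + 94x_1 + 18x_3 - 26, LT = x_1x_3.
h_2 = 60x_2 + 96x_3 - 156, LT = x_2.

S(h_1,h_2): leading monomials are coprime, so the S-polynomial reduces to 0 (Buchberger's first criterion).
Every S-polynomial of the final basis reduces to 0, so we have a Gröbner basis.
Inter-reduce: drop elements whose leading term is divisible by another's, tail-reduce, and make monic.
Reduced Gröbner basis: {x_1x_3 + 47/6x_1 + 3/2x_3 - 13/6, x_2 + 8/5x_3 - 13/5}.

Since the reduced bases disagree, the two ideals are not the same.

No, the ideals differ.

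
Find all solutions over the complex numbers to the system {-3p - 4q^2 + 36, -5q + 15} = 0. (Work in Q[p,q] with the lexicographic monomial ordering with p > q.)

{(0, 3)}

Compute a lex Gröbner basis by Buchberger's algorithm.
f_1 = -3p - 4q^2 + 36, LT = p.
f_2 = -5q + 15, LT = q.

The S-polynomials (S(f_1,f_2)) all reduce to 0 modulo the current basis, so we have a Gröbner basis.
Inter-reduce: drop elements whose leading term is divisible by another's, tail-reduce, and make monic.
Reduced Gröbner basis: {p, q - 3}.

From the last basis element, q - 3 = 0, so q takes values in {3}. Each choice, substituted upward through the basis, yields the corresponding point(s) of the solution set.
  q = 3: the earlier basis element becomes p = 0, giving p = 0 — point (0, 3).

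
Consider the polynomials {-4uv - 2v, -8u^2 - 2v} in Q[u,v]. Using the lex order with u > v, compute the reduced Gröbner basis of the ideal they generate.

f_1 = -4uv - 2v, LT = uv.
f_2 = -8u^2 - 2v, LT = u^2.

S(f_1,f_2): lcm = u^2v. S = 1/2uv - 1/4v^2.
  reduce S modulo (f_1, f_2):
  remainder -1/4v^2 - 1/4v ≠ 0; add g_3 = -1/4v^2 - 1/4v to the basis.

The other S-polynomials (S(f_1,g_3), S(f_2,g_3)) all reduce to 0 modulo the current basis, so we have a Gröbner basis.

G = {u^2 + 1/4v, uv + 1/2v, v^2 + v}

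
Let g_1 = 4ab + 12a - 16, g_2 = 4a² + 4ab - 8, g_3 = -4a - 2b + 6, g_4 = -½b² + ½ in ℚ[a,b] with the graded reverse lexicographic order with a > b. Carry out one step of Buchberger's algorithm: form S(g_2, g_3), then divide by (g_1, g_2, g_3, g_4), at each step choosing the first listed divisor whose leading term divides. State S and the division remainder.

S(g_2, g_3) = ½ab + 3/2a - 2; remainder on division = 0.

lcm(LM(g_2), LM(g_3)) = a².
S = (lcm/LT(g_2))·g_2 − (lcm/LT(g_3))·g_3 = ½ab + 3/2a - 2.
Reduce S modulo (g_1, g_2, g_3, g_4) in that order:
  leading term ab: subtract (⅛)·g_1 from ½ab + 3/2a - 2 → 0
The remainder is 0, so this S-polynomial contributes no new basis element.
An S-polynomial is built so that the two leading terms cancel; whether anything survives reduction is exactly the Gröbner-basis criterion.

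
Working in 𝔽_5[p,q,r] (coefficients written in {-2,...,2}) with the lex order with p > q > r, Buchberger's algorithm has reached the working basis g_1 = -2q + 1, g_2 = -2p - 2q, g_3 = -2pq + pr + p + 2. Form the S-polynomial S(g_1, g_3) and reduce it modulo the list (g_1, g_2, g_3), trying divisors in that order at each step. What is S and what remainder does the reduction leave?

lcm(LM(g_1), LM(g_3)) = pq.
S = (lcm/LT(g_1))·g_1 − (lcm/LT(g_3))·g_3 = -2pr + 1.
Reduce S modulo (g_1, g_2, g_3) in that order:
  leading term pr: subtract (r)·g_2 from -2pr + 1 → 2qr + 1
  leading term qr: subtract (-r)·g_1 from 2qr + 1 → r + 1
  leading term r: no divisor's leading term divides it; move r to the remainder.
  leading term 1: no divisor's leading term divides it; move 1 to the remainder.
The remainder r + 1 is nonzero, so it would be added as the next basis element.
This is the inner loop of Buchberger's algorithm — each nonzero remainder becomes a new basis element.

S(g_1, g_3) = -2pr + 1; remainder on division = r + 1.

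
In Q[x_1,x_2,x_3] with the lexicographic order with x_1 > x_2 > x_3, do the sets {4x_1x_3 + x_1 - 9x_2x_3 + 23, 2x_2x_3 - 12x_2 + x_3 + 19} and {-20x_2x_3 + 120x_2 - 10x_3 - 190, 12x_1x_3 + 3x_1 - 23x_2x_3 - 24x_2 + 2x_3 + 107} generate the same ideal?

Yes, the ideals are equal.

Equality of ideals is decidable: compute both reduced Gröbner bases (unique for the ordering) and check whether they agree.
Buchberger on the first generating set:
f_1 = 4x_1x_3 + x_1 - 9x_2x_3 + 23, LT = x_1x_3.
f_2 = 2x_2x_3 - 12x_2 + x_3 + 19, LT = x_2x_3.

S(f_1,f_2): lcm = x_1x_2x_3. S = 25/4x_1x_2 - 1/2x_1x_3 - 19/2x_1 - 9/4x_2^2x_3 + 23/4x_2.
  leading term x_1x_2: no divisor's leading term divides it; move 25/4x_1x_2 to the remainder.
  leading term x_1x_3: subtract (-1/8)·f_1 from -1/2x_1x_3 - 19/2x_1 - 9/4x_2^2x_3 + 23/4x_2 → -75/8x_1 - 9/4x_2^2x_3 - 9/8x_2x_3 + 23/4x_2 + 23/8
  leading term x_1: no divisor's leading term divides it; move -75/8x_1 to the remainder.
  leading term x_2^2x_3: subtract (-9/8x_2)·f_2 from -9/4x_2^2x_3 - 9/8x_2x_3 + 23/4x_2 + 23/8 → -27/2x_2^2 + 217/8x_2 + 23/8
  leading term x_2^2: no divisor's leading term divides it; move -27/2x_2^2 to the remainder.
  leading term x_2: no divisor's leading term divides it; move 217/8x_2 to the remainder.
  leading term 1: no divisor's leading term divides it; move 23/8 to the remainder.
  remainder 25/4x_1x_2 - 75/8x_1 - 27/2x_2^2 + 217/8x_2 + 23/8 ≠ 0; add g_3 = 25/4x_1x_2 - 75/8x_1 - 27/2x_2^2 + 217/8x_2 + 23/8 to the basis.

The other S-polynomials (S(f_1,g_3), S(f_2,g_3)) all reduce to 0 modulo the current basis, so we have a Gröbner basis.
Inter-reduce: drop elements whose leading term is divisible by another's, tail-reduce, and make monic.
Reduced Gröbner basis: {x_1x_2 - 3/2x_1 - 54/25x_2^2 + 217/50x_2 + 23/50, x_1x_3 + 1/4x_1 - 27/2x_2 + 9/8x_3 + 217/8, x_2x_3 - 6x_2 + 1/2x_3 + 19/2}.

Buchberger on the second generating set:
h_1 = -20x_2x_3 + 120x_2 - 10x_3 - 190, LT = x_2x_3.
h_2 = 12x_1x_3 + 3x_1 - 23x_2x_3 - 24x_2 + 2x_3 + 107, LT = x_1x_3.

S(h_1,h_2): lcm = x_1x_2x_3. S = -25/4x_1x_2 + 1/2x_1x_3 + 19/2x_1 + 23/12x_2^2x_3 + 2x_2^2 - 1/6x_2x_3 - 107/12x_2.
  leading term x_1x_2: no divisor's leading term divides it; move -25/4x_1x_2 to the remainder.
  leading term x_1x_3: subtract (1/24)·h_2 from 1/2x_1x_3 + 19/2x_1 + 23/12x_2^2x_3 + 2x_2^2 - 1/6x_2x_3 - 107/12x_2 → 75/8x_1 + 23/12x_2^2x_3 + 2x_2^2 + 19/24x_2x_3 - 95/12x_2 - 1/12x_3 - 107/24
  leading term x_1: no divisor's leading term divides it; move 75/8x_1 to the remainder.
  leading term x_2^2x_3: subtract (-23/240x_2)·h_1 from 23/12x_2^2x_3 + 2x_2^2 + 19/24x_2x_3 - 95/12x_2 - 1/12x_3 - 107/24 → 27/2x_2^2 - 1/6x_2x_3 - 209/8x_2 - 1/12x_3 - 107/24
  leading term x_2^2: no divisor's leading term divides it; move 27/2x_2^2 to the remainder.
  leading term x_2x_3: subtract (1/120)·h_1 from -1/6x_2x_3 - 209/8x_2 - 1/12x_3 - 107/24 → -217/8x_2 - 23/8
  leading term x_2: no divisor's leading term divides it; move -217/8x_2 to the remainder.
  leading term 1: no divisor's leading term divides it; move -23/8 to the remainder.
  remainder -25/4x_1x_2 + 75/8x_1 + 27/2x_2^2 - 217/8x_2 - 23/8 ≠ 0; add k_3 = -25/4x_1x_2 + 75/8x_1 + 27/2x_2^2 - 217/8x_2 - 23/8 to the basis.

The other S-polynomials (S(h_1,k_3), S(h_2,k_3)) all reduce to 0 modulo the current basis, so we have a Gröbner basis.
Inter-reduce: drop elements whose leading term is divisible by another's, tail-reduce, and make monic.
Reduced Gröbner basis: {x_1x_2 - 3/2x_1 - 54/25x_2^2 + 217/50x_2 + 23/50, x_1x_3 + 1/4x_1 - 27/2x_2 + 9/8x_3 + 217/8, x_2x_3 - 6x_2 + 1/2x_3 + 19/2}.

Same reduced basis, so the two generating sets span the same ideal.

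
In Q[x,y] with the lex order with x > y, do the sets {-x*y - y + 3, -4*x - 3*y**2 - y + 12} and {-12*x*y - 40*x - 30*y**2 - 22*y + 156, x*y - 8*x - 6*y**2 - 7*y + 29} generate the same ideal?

No, the ideals differ.

Equality of ideals is decidable: compute both reduced Gröbner bases (unique for the ordering) and check whether they agree.
Buchberger on the first generating set:
f_1 = -x*y - y + 3, LT = x*y.
f_2 = -4*x - 3*y**2 - y + 12, LT = x.

S(f_1,f_2): lcm = x*y. S = -3/4*y**3 - 1/4*y**2 + 4*y - 3.
  leading term y**3: no divisor's leading term divides it; move -3/4*y**3 to the remainder.
  leading term y**2: no divisor's leading term divides it; move -1/4*y**2 to the remainder.
  leading term y: no divisor's leading term divides it; move 4*y to the remainder.
  leading term 1: no divisor's leading term divides it; move -3 to the remainder.
  remainder -3/4*y**3 - 1/4*y**2 + 4*y - 3 ≠ 0; add g_3 = -3/4*y**3 - 1/4*y**2 + 4*y - 3 to the basis.

The other S-polynomials (S(f_1,g_3), S(f_2,g_3)) all reduce to 0 modulo the current basis, so we have a Gröbner basis.
Inter-reduce: drop elements whose leading term is divisible by another's, tail-reduce, and make monic.
Reduced Gröbner basis: {x + 3/4*y**2 + 1/4*y - 3, y**3 + 1/3*y**2 - 16/3*y + 4}.

Buchberger on the second generating set:
h_1 = -12*x*y - 40*x - 30*y**2 - 22*y + 156, LT = x*y.
h_2 = x*y - 8*x - 6*y**2 - 7*y + 29, LT = x*y.

S(h_1,h_2): lcm = x*y. S = 34/3*x + 17/2*y**2 + 53/6*y - 42.
  leading term x: no divisor's leading term divides it; move 34/3*x to the remainder.
  leading term y**2: no divisor's leading term divides it; move 17/2*y**2 to the remainder.
  leading term y: no divisor's leading term divides it; move 53/6*y to the remainder.
  leading term 1: no divisor's leading term divides it; move -42 to the remainder.
  remainder 34/3*x + 17/2*y**2 + 53/6*y - 42 ≠ 0; add k_3 = 34/3*x + 17/2*y**2 + 53/6*y - 42 to the basis.

S(h_1,k_3): lcm = x*y. S = 10/3*x - 3/4*y**3 + 117/68*y**2 + 565/102*y - 13.
  leading term x: subtract (5/17)·k_3 from 10/3*x - 3/4*y**3 + 117/68*y**2 + 565/102*y - 13 → -3/4*y**3 - 53/68*y**2 + 50/17*y - 11/17
  leading term y**3: no divisor's leading term divides it; move -3/4*y**3 to the remainder.
  leading term y**2: no divisor's leading term divides it; move -53/68*y**2 to the remainder.
  leading term y: no divisor's leading term divides it; move 50/17*y to the remainder.
  leading term 1: no divisor's leading term divides it; move -11/17 to the remainder.
  remainder -3/4*y**3 - 53/68*y**2 + 50/17*y - 11/17 ≠ 0; add k_4 = -3/4*y**3 - 53/68*y**2 + 50/17*y - 11/17 to the basis.

The other S-polynomials (S(h_2,k_3), S(h_1,k_4), S(h_2,k_4), S(k_3,k_4)) all reduce to 0 modulo the current basis, so we have a Gröbner basis.
Inter-reduce: drop elements whose leading term is divisible by another's, tail-reduce, and make monic.
Reduced Gröbner basis: {x + 3/4*y**2 + 53/68*y - 63/17, y**3 + 53/51*y**2 - 200/51*y + 44/51}.

The bases are distinct; the ideals are different.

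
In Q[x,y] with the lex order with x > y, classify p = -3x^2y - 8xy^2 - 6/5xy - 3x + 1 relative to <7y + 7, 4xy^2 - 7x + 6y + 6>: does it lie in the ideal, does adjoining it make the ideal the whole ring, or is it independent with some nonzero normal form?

Adjoining -3x^2y - 8xy^2 - 6/5xy - 3x + 1 makes the ideal the whole ring: the system is inconsistent.

First compute the reduced Gröbner basis of I by Buchberger's algorithm.
f_1 = 7y + 7, LT = y.
f_2 = 4xy^2 - 7x + 6y + 6, LT = xy^2.

S(f_1,f_2): lcm = xy^2. S = xy + 7/4x - 3/2y - 3/2.
  leading term xy: subtract (1/7x)·f_1 from xy + 7/4x - 3/2y - 3/2 → 3/4x - 3/2y - 3/2
  leading term x: no divisor's leading term divides it; move 3/4x to the remainder.
  leading term y: subtract (-3/14)·f_1 from -3/2y - 3/2 → 0
  remainder 3/4x ≠ 0; add h_3 = 3/4x to the basis.

The other S-polynomials (S(f_1,h_3), S(f_2,h_3)) all reduce to 0 modulo the current basis, so we have a Gröbner basis.
Inter-reduce: drop elements whose leading term is divisible by another's, tail-reduce, and make monic.
Reduced Gröbner basis: {x, y + 1}.
Label its elements g_1 = x, g_2 = y + 1.

Reduce p = -3x^2y - 8xy^2 - 6/5xy - 3x + 1 modulo G:
  leading term x^2y: subtract (-3xy)·g_1 from -3x^2y - 8xy^2 - 6/5xy - 3x + 1 → -8xy^2 - 6/5xy - 3x + 1
  leading term xy^2: subtract (-8y^2)·g_1 from -8xy^2 - 6/5xy - 3x + 1 → -6/5xy - 3x + 1
  leading term xy: subtract (-6/5y)·g_1 from -6/5xy - 3x + 1 → -3x + 1
  leading term x: subtract (-3)·g_1 from -3x + 1 → 1
  leading term 1: no divisor's leading term divides it; move 1 to the remainder.
  normal form = 1.
The normal form is nonzero, so p ∉ I. Since p minus its normal form lies in I, I + (p) = I + (r) where r = 1; decide whether this ideal is the whole ring.
Here r = 1 is a nonzero constant, hence a unit: 1 ∈ I + (p), the Gröbner basis of I + (p) is {1}, and the enlarged system has no common solution — adjoining p is inconsistent.

Ideal membership is decidable via reduction modulo a Gröbner basis.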